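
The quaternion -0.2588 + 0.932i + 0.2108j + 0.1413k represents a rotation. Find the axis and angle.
axis = (0.9649, 0.2182, 0.1463), θ = 7π/6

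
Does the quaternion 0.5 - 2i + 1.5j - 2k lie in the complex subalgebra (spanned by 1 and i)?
No. The quaternion 0.5 - 2i + 1.5j - 2k has j-coefficient y = 1.5 and k-coefficient z = -2, not both zero, so it does not lie in the complex subalgebra spanned by 1 and i.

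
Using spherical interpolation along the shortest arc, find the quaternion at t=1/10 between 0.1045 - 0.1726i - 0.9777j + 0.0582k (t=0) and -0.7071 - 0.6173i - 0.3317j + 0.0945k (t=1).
0.0081 - 0.2426i - 0.9678j + 0.0672k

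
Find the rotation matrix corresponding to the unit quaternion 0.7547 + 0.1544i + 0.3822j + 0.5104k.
[[0.1868, -0.6524, 0.7345], [0.8884, 0.4313, 0.1571], [-0.4193, 0.6232, 0.6602]]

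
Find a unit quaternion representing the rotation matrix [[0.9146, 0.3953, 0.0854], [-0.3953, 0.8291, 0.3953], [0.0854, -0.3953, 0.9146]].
0.9563 - 0.2067i - 0.2067k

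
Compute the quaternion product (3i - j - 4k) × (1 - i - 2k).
-5 + 5i + 9j - 5k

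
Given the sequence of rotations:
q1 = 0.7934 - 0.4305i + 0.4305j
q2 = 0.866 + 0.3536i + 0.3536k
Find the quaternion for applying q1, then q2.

q2 · q1 = 0.8393 - 0.2445i + 0.2206j + 0.4328k
0.8393 - 0.2445i + 0.2206j + 0.4328k


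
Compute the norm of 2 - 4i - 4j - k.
√37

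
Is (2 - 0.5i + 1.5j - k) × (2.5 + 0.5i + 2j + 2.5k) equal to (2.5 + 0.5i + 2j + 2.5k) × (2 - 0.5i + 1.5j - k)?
No: pq = 4.75 + 5.5i + 8.5j + 0.75k ≠ 4.75 - 6i + 7j + 4.25k = qp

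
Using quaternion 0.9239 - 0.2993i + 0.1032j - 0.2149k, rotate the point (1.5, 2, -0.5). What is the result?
(1.84, 0.514, -1.688)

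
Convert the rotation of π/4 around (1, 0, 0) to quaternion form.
0.9239 + 0.3827i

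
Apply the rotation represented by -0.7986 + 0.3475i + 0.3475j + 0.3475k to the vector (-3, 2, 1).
(-0.271, 2.771, -2.5)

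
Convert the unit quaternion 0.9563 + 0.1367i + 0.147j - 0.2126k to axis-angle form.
axis = (0.4675, 0.5027, -0.7271), θ = 34°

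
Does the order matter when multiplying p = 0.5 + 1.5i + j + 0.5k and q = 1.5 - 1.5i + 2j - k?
Yes: pq = 1.5 - 0.5i + 3.25j + 4.75k ≠ 1.5 + 3.5i + 1.75j - 4.25k = qp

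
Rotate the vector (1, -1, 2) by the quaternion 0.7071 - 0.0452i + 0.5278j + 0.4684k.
(2.122, 1.174, -0.342)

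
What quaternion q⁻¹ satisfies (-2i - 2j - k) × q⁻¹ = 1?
0.2222i + 0.2222j + 0.1111k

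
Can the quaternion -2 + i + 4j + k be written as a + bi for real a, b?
No. The quaternion -2 + i + 4j + k has j-coefficient y = 4 and k-coefficient z = 1, not both zero, so it does not lie in the complex subalgebra spanned by 1 and i.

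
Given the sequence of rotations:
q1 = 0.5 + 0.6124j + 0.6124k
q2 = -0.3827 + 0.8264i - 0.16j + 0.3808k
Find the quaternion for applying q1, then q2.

q2 · q1 = -0.3266 + 0.082i - 0.8205j + 0.4621k
-0.3266 + 0.082i - 0.8205j + 0.4621k


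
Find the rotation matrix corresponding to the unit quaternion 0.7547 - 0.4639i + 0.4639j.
[[0.5696, -0.4304, 0.7002], [-0.4304, 0.5696, 0.7002], [-0.7002, -0.7002, 0.1392]]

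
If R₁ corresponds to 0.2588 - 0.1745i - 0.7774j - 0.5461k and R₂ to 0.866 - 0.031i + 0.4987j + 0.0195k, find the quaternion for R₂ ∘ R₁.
0.617 - 0.4163i - 0.5645j - 0.3568k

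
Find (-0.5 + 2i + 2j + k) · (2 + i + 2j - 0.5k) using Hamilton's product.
-6.5 + 0.5i + 5j + 4.25k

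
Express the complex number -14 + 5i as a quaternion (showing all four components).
-14 + 5i + 0j + 0k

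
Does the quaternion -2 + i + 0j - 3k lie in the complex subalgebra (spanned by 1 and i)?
No. The quaternion -2 + i - 3k has j-coefficient y = 0 and k-coefficient z = -3, not both zero, so it does not lie in the complex subalgebra spanned by 1 and i.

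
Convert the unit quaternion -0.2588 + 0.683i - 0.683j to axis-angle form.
axis = (√2/2, -√2/2, 0), θ = 7π/6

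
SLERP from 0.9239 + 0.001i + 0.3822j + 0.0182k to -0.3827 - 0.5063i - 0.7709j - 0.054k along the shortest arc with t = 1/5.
0.861 + 0.1153i + 0.4947j + 0.0275k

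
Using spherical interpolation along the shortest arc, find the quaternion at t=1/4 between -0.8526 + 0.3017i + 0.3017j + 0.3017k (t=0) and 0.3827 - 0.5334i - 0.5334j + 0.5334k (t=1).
-0.8129 + 0.4072i + 0.4072j + 0.0867k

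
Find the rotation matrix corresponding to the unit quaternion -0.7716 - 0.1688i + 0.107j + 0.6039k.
[[0.2477, 0.8958, -0.369], [-0.9681, 0.2136, -0.1313], [-0.0388, 0.3897, 0.9201]]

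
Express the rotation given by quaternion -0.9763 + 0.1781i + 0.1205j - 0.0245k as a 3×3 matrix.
[[0.9698, -0.0049, -0.244], [0.0908, 0.9354, 0.3419], [0.2266, -0.3537, 0.9075]]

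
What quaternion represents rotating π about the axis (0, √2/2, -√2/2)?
0.7071j - 0.7071k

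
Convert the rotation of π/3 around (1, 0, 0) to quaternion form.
0.866 + 0.5i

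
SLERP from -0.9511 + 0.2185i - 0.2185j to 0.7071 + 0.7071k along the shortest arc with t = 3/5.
-0.8784 + 0.0966i - 0.0966j - 0.458k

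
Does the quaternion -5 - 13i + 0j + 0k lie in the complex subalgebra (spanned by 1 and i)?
Yes. The quaternion -5 - 13i has j- and k-coefficients y = z = 0, so it lies in the complex subalgebra spanned by 1 and i.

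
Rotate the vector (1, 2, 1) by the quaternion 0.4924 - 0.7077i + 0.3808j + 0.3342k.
(-1.348, 0.291, -2.025)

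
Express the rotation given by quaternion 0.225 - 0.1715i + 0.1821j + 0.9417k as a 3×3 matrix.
[[-0.8399, -0.4862, -0.2411], [0.3613, -0.8324, 0.4201], [-0.4049, 0.2658, 0.8749]]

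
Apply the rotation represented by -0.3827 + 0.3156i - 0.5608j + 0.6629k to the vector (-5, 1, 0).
(2.693, 4.229, -0.931)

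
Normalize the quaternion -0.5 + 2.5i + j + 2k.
-0.1474 + 0.7372i + 0.2949j + 0.5898k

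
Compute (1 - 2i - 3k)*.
1 + 2i + 3k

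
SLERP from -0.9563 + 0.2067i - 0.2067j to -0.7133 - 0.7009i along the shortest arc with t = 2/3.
-0.8968 - 0.435i - 0.0805j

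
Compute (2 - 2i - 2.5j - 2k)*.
2 + 2i + 2.5j + 2k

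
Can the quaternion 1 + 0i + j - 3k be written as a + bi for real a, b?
No. The quaternion 1 + j - 3k has j-coefficient y = 1 and k-coefficient z = -3, not both zero, so it does not lie in the complex subalgebra spanned by 1 and i.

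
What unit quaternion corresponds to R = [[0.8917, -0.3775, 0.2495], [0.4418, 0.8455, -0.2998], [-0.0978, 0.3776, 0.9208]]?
0.9563 + 0.1771i + 0.0908j + 0.2142k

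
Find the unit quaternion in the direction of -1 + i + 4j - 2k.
-0.2132 + 0.2132i + 0.8528j - 0.4264k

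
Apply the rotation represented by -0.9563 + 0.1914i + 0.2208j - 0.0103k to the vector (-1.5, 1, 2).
(-2.141, 1.493, 0.66)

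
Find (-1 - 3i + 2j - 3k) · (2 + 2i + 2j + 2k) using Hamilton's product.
6 + 2i + 2j - 18k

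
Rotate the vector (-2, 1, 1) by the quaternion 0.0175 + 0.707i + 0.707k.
(0.974, -1.074, -1.974)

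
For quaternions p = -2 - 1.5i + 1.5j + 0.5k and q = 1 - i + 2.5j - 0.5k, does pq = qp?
No: pq = -7 - 1.5i - 4.75j - 0.75k ≠ -7 + 2.5i - 2.25j + 3.75k = qp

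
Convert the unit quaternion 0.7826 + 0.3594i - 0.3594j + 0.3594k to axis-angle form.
axis = (√3/3, -√3/3, √3/3), θ = 77°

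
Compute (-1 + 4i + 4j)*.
-1 - 4i - 4j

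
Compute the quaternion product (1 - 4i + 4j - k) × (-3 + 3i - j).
13 + 14i - 16j - 5k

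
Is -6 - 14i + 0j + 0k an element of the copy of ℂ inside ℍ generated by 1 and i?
Yes. The quaternion -6 - 14i has j- and k-coefficients y = z = 0, so it lies in the complex subalgebra spanned by 1 and i.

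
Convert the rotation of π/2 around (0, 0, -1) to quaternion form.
0.7071 - 0.7071k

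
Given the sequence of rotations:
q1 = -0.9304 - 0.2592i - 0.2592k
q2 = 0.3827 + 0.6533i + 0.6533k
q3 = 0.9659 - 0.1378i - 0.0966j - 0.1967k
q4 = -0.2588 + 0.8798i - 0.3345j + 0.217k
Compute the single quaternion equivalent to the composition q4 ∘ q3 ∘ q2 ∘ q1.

q2 · q1 = -0.0174 - 0.707i - 0.707k
q3 · q2 · q1 = -0.2533 - 0.6122i + 0.0433j - 0.7478k
q4 · q3 · q2 · q1 = 0.7809 + 0.1763i + 0.5986j - 0.0281k
0.7809 + 0.1763i + 0.5986j - 0.0281k


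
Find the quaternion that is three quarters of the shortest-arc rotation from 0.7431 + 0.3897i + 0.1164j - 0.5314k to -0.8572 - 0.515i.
0.8549 + 0.4986i + 0.0307j - 0.1401k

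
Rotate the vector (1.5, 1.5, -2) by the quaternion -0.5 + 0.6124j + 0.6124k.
(1.393, -2.044, 1.544)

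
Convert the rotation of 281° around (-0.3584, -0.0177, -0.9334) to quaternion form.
-0.7716 - 0.228i - 0.0113j - 0.5937k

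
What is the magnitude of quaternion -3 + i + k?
√11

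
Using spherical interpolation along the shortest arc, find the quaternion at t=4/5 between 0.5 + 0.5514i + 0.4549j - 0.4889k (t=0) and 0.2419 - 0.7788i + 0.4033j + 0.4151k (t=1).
-0.0844 + 0.8318i - 0.2389j - 0.4939k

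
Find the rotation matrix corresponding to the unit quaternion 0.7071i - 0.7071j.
[[0, -1, 0], [-1, 0, 0], [0, 0, -1]]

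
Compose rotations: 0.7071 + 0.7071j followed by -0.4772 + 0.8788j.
-0.9588 + 0.284j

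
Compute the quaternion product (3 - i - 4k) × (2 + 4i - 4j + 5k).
30 - 6i - 23j + 11k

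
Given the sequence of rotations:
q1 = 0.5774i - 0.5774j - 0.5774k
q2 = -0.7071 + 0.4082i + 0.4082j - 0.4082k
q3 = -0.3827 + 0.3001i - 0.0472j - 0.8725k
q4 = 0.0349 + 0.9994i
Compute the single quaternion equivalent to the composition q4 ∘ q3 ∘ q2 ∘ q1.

q2 · q1 = -0.2357 - 0.8797i + 0.4083j - 0.0631k
q3 · q2 · q1 = 0.3184 + 0.6251i + 0.6413j + 0.3108k
q4 · q3 · q2 · q1 = -0.6136 + 0.34i - 0.2882j + 0.6518k
-0.6136 + 0.34i - 0.2882j + 0.6518k


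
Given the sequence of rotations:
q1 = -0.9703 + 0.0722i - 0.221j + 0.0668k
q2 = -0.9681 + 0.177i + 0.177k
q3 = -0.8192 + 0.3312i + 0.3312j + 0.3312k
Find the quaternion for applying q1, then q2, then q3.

q2 · q1 = 0.9147 - 0.2025i + 0.2149j - 0.2755k
q3 · q2 · q1 = -0.6622 + 0.3064i + 0.1511j + 0.6669k
-0.6622 + 0.3064i + 0.1511j + 0.6669k


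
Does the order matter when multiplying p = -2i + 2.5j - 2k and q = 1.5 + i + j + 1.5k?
Yes: pq = 2.5 + 2.75i + 4.75j - 7.5k ≠ 2.5 - 8.75i + 2.75j + 1.5k = qp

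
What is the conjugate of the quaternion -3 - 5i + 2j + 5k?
-3 + 5i - 2j - 5k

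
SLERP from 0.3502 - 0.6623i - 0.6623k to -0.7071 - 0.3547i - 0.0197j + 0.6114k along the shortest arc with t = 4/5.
0.7025 + 0.1439i + 0.0171j - 0.6968k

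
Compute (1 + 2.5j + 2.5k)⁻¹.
0.0741 - 0.1852j - 0.1852k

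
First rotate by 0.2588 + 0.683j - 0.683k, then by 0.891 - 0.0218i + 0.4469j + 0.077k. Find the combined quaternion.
-0.0221 - 0.3635i + 0.7093j - 0.6035k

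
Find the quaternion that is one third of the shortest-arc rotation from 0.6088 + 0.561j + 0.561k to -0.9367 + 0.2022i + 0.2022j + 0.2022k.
0.8656 - 0.0852i + 0.3489j + 0.3489k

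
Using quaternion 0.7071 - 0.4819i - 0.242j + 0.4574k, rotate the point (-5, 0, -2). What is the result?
(-0.756, -5.321, -0.344)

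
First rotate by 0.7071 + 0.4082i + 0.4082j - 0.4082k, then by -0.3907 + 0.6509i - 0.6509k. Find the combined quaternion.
-0.8077 + 0.5665i - 0.1595j - 0.0351k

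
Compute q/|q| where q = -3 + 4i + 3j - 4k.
-0.4243 + 0.5657i + 0.4243j - 0.5657k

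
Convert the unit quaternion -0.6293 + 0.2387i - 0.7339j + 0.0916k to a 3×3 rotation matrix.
[[-0.094, -0.2351, 0.9674], [-0.4657, 0.8693, 0.166], [-0.88, -0.4349, -0.1912]]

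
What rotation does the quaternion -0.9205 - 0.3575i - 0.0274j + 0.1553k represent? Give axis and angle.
axis = (-0.9149, -0.0701, 0.3975), θ = 314°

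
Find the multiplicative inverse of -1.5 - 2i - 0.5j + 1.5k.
-0.1714 + 0.2286i + 0.0571j - 0.1714k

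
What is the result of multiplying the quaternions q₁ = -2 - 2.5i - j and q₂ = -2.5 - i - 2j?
0.5 + 8.25i + 6.5j + 4k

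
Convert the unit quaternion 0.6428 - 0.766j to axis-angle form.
axis = (0, -1, 0), θ = 100°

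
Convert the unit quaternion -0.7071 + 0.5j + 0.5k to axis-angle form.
axis = (0, √2/2, √2/2), θ = 3π/2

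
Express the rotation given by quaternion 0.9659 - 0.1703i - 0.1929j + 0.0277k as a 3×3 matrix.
[[0.924, 0.0122, -0.3821], [0.1192, 0.9405, 0.3183], [0.3632, -0.3397, 0.8676]]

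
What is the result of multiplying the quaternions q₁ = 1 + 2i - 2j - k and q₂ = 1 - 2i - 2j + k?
2 - 4i - 4j - 8k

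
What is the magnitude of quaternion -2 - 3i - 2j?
√17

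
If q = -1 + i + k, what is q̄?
-1 - i - k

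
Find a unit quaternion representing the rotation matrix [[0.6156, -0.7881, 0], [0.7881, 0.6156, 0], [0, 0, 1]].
0.8988 + 0.4384k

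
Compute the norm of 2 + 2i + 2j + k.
√13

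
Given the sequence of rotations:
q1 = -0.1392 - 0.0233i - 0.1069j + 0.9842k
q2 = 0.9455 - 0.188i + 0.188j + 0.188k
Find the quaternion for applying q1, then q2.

q2 · q1 = -0.3009 + 0.2093i + 0.0534j + 0.9289k
-0.3009 + 0.2093i + 0.0534j + 0.9289k


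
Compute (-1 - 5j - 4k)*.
-1 + 5j + 4k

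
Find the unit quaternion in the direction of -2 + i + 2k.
-0.6667 + 0.3333i + 0.6667k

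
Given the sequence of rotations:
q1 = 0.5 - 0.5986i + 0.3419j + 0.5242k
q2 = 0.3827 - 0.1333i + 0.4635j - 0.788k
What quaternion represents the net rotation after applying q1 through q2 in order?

q2 · q1 = 0.3662 + 0.2166i + 0.9042j + 0.0385k
0.3662 + 0.2166i + 0.9042j + 0.0385k


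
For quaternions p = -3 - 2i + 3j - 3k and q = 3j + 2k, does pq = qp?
No: pq = -3 + 15i - 5j - 12k ≠ -3 - 15i - 13j = qp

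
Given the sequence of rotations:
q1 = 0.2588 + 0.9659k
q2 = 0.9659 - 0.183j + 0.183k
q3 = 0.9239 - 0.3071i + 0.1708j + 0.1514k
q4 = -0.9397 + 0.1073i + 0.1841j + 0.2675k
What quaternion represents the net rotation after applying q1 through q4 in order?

q2 · q1 = 0.0732 - 0.1768i - 0.0474j + 0.9803k
q3 · q2 · q1 = -0.127 - 0.0112i + 0.243j + 0.9615k
q4 · q3 · q2 · q1 = -0.1814 + 0.1089i - 0.3579j - 0.9094k
-0.1814 + 0.1089i - 0.3579j - 0.9094k


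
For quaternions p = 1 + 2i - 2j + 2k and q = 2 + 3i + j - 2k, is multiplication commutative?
No: pq = 2 + 9i + 7j + 10k ≠ 2 + 5i - 13j - 6k = qp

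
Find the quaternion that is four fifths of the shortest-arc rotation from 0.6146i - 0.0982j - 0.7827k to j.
0.1793i - 0.957j - 0.2283k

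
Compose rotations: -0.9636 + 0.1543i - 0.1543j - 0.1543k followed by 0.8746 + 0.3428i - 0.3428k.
-0.9486 - 0.2483i - 0.135j + 0.1425k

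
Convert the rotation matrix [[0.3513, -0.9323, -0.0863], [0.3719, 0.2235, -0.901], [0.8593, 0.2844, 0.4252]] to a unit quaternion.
0.7071 + 0.4191i - 0.3343j + 0.4611k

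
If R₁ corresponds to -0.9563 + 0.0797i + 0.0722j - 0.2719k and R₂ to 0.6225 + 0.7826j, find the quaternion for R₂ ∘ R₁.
-0.6518 - 0.1632i - 0.7035j - 0.2316k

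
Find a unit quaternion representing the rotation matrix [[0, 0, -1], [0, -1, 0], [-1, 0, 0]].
-0.7071i + 0.7071k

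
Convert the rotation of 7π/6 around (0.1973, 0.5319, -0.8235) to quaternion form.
-0.2588 + 0.1906i + 0.5138j - 0.7954k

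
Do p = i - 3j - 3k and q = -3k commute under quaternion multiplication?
No: pq = -9 + 9i + 3j ≠ -9 - 9i - 3j = qp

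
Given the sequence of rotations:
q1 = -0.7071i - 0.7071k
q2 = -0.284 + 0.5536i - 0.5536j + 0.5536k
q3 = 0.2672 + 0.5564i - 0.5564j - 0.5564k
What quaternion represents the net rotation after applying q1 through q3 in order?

q2 · q1 = 0.7829 + 0.5923i - 0.1906k
q3 · q2 · q1 = -0.2264 + 0.6999i - 0.6591j - 0.157k
-0.2264 + 0.6999i - 0.6591j - 0.157k


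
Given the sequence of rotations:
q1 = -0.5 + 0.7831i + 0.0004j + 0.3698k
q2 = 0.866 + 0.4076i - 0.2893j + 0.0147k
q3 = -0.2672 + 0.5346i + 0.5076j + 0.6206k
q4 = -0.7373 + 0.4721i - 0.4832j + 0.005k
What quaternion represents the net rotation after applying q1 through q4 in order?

q2 · q1 = -0.7575 + 0.3674i + 0.0058j + 0.5396k
q3 · q2 · q1 = -0.3318 - 0.2328i - 0.4465j - 0.7977k
q4 · q3 · q2 · q1 = 0.1428 + 0.4027i + 0.865j + 0.2632k
0.1428 + 0.4027i + 0.865j + 0.2632k


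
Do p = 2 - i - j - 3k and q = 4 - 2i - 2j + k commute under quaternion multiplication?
No: pq = 7 - 15i - j - 10k ≠ 7 - i - 15j - 10k = qp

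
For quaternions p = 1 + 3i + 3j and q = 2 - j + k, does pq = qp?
No: pq = 5 + 9i + 2j - 2k ≠ 5 + 3i + 8j + 4k = qp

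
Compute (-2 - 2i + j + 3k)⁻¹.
-0.1111 + 0.1111i - 0.0556j - 0.1667k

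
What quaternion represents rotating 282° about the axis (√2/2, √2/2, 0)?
-0.7771 + 0.445i + 0.445j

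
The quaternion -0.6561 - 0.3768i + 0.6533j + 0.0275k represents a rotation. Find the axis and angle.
axis = (-0.4993, 0.8657, 0.0364), θ = 262°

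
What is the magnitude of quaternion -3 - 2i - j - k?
√15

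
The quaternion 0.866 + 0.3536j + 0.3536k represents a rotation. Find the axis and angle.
axis = (0, √2/2, √2/2), θ = π/3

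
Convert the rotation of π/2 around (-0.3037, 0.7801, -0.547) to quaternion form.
0.7071 - 0.2147i + 0.5516j - 0.3868k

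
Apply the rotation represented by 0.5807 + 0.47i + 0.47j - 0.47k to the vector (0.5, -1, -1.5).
(-1.086, 1.313, -0.772)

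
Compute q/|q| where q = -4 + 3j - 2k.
-0.7428 + 0.5571j - 0.3714k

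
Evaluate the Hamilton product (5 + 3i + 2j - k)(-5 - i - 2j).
-18 - 22i - 19j + k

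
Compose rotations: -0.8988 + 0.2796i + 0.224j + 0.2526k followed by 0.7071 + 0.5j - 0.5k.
-0.6212 + 0.436i - 0.4308j + 0.4882k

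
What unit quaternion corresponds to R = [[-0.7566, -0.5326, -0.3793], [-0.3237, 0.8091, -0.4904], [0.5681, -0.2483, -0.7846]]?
-0.2588 - 0.2339i + 0.9152j - 0.2018k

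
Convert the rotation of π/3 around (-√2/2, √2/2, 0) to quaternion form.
0.866 - 0.3536i + 0.3536j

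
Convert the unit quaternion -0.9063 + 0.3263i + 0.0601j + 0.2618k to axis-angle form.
axis = (0.7721, 0.1422, 0.6194), θ = 310°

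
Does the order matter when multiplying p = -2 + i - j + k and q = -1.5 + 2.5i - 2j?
Yes: pq = -1.5 - 4.5i + 8j - k ≠ -1.5 - 8.5i + 3j - 2k = qp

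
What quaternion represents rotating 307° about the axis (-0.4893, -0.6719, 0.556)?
-0.8949 - 0.2183i - 0.2998j + 0.2481k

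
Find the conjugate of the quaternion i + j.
-i - j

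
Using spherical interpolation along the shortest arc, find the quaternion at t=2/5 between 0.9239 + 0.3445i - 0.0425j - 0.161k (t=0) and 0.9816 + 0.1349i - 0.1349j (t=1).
0.9565 + 0.2631i - 0.0803j - 0.0975k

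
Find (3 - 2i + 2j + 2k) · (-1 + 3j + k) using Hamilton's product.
-11 - 2i + 9j - 5k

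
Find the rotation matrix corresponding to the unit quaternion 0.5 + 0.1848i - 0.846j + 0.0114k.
[[-0.4317, -0.3241, -0.8418], [-0.3013, 0.9314, -0.2041], [0.8502, 0.1655, -0.4997]]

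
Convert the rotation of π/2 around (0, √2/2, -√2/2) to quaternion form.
0.7071 + 0.5j - 0.5k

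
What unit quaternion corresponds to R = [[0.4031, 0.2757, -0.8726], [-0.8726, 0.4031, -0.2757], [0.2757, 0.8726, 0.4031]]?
0.7432 + 0.3863i - 0.3863j - 0.3863k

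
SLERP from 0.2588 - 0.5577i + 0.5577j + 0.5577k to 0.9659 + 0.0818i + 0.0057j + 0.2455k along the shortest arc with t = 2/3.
0.8561 - 0.1715i + 0.2392j + 0.4247k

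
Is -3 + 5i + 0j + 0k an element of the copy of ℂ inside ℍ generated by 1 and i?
Yes. The quaternion -3 + 5i has j- and k-coefficients y = z = 0, so it lies in the complex subalgebra spanned by 1 and i.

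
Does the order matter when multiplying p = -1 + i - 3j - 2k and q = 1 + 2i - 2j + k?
Yes: pq = -7 - 8i - 6j + k ≠ -7 + 6i + 4j - 7k = qp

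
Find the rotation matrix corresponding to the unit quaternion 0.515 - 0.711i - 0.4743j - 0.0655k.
[[0.5415, 0.7419, -0.3954], [0.607, -0.0196, 0.7945], [0.5817, -0.6702, -0.461]]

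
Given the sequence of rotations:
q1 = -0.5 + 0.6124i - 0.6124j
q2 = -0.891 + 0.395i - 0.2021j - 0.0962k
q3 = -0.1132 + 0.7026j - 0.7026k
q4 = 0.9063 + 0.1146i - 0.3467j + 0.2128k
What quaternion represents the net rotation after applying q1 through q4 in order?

q2 · q1 = 0.0798 - 0.8021i + 0.5878j - 0.07k
q3 · q2 · q1 = -0.4712 + 0.4546i + 0.5531j + 0.5154k
q4 · q3 · q2 · q1 = -0.3971 + 0.0616i + 0.7023j + 0.5878k
-0.3971 + 0.0616i + 0.7023j + 0.5878k


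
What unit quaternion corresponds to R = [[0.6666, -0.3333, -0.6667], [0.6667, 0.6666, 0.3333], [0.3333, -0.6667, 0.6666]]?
0.866 - 0.2887i - 0.2887j + 0.2887k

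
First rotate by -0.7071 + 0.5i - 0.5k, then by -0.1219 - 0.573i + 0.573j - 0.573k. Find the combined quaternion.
0.0862 + 0.0577i - 0.9782j + 0.1796k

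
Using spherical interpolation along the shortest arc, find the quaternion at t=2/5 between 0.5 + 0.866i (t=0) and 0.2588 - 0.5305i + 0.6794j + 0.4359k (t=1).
0.2275 + 0.8854i - 0.3411j - 0.2189k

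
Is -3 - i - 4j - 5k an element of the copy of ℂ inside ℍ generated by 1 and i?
No. The quaternion -3 - i - 4j - 5k has j-coefficient y = -4 and k-coefficient z = -5, not both zero, so it does not lie in the complex subalgebra spanned by 1 and i.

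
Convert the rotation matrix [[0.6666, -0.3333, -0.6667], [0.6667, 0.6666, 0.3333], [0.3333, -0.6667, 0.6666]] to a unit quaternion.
0.866 - 0.2887i - 0.2887j + 0.2887k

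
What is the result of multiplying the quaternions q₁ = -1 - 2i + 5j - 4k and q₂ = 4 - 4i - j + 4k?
9 + 12i + 45j + 2k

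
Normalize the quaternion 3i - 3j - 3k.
0.5774i - 0.5774j - 0.5774k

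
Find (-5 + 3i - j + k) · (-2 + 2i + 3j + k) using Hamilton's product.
6 - 20i - 14j + 4k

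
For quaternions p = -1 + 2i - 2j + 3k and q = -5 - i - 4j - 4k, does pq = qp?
No: pq = 11 + 11i + 19j - 21k ≠ 11 - 29i + 9j - k = qp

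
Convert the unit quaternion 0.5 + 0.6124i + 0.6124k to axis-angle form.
axis = (√2/2, 0, √2/2), θ = 2π/3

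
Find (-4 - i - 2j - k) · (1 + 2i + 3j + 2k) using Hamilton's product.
6 - 10i - 14j - 8k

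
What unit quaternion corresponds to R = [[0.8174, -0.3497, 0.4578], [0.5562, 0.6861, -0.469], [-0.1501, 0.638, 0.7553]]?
0.9026 + 0.3066i + 0.1684j + 0.2509k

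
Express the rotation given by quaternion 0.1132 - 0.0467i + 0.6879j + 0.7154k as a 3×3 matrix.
[[-0.97, -0.2262, 0.0889], [0.0977, -0.028, 0.9948], [-0.2226, 0.9737, 0.0492]]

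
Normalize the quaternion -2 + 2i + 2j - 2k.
-0.5 + 0.5i + 0.5j - 0.5k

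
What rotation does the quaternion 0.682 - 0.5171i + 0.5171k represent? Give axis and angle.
axis = (-√2/2, 0, √2/2), θ = 94°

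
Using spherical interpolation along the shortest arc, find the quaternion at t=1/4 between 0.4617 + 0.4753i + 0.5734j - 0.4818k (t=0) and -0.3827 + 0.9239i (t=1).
0.27 + 0.7157i + 0.4932j - 0.4144k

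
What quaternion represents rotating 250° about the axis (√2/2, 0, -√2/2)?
-0.5736 + 0.5792i - 0.5792k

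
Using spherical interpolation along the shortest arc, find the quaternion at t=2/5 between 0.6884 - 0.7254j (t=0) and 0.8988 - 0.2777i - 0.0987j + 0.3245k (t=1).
0.8388 - 0.122i - 0.5111j + 0.1426k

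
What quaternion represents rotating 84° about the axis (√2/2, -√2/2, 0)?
0.7431 + 0.4731i - 0.4731j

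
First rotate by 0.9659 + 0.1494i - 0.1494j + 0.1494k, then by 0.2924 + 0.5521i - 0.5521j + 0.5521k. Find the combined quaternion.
0.035 + 0.577i - 0.577j + 0.577k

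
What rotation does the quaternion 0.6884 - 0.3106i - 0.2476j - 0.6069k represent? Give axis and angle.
axis = (-0.4282, -0.3414, -0.8367), θ = 93°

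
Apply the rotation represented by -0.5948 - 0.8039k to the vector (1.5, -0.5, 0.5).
(0.039, 1.581, 0.5)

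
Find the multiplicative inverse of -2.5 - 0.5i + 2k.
-0.2381 + 0.0476i - 0.1905k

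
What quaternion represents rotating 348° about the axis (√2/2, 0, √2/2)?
-0.9945 + 0.0739i + 0.0739k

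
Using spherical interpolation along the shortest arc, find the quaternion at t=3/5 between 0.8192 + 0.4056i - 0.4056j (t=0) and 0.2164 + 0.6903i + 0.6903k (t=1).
0.5397 + 0.668i - 0.1936j + 0.4744k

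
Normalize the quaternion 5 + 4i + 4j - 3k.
0.6155 + 0.4924i + 0.4924j - 0.3693k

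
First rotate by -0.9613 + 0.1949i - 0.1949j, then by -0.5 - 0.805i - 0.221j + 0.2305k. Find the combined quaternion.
0.5945 + 0.7213i + 0.3548j - 0.0216k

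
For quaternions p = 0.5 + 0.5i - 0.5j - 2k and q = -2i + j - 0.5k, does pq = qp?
No: pq = 0.5 + 1.25i + 4.75j - 0.75k ≠ 0.5 - 3.25i - 3.75j + 0.25k = qp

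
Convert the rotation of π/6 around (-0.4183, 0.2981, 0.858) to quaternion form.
0.9659 - 0.1083i + 0.0772j + 0.2221k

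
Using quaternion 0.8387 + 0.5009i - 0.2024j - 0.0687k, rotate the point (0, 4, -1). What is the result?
(0.058, 2.767, 3.056)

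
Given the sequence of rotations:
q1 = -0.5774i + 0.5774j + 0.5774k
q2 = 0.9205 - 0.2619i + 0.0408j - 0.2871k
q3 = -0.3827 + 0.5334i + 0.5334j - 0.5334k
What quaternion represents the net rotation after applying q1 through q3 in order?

q2 · q1 = -0.009 - 0.3422i + 0.8485j + 0.4038k
q3 · q2 · q1 = -0.0512 + 0.7941i - 0.3624j + 0.4854k
-0.0512 + 0.7941i - 0.3624j + 0.4854k


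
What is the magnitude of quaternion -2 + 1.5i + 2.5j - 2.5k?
4.33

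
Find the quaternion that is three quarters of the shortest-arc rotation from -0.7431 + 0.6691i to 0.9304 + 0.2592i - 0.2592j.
-0.9774 - 0.0124i + 0.2109j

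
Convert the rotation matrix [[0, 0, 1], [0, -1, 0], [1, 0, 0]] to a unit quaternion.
0.7071i + 0.7071k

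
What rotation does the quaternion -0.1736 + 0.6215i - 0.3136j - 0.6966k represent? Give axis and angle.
axis = (0.6311, -0.3184, -0.7073), θ = 200°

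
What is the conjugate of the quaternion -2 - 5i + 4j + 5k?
-2 + 5i - 4j - 5k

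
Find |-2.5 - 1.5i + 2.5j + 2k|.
4.33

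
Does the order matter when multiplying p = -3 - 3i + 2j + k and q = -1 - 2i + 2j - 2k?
Yes: pq = -5 + 3i - 16j + 3k ≠ -5 + 15i + 7k = qp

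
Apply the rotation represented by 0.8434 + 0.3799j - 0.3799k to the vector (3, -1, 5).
(3.831, -4.077, 1.923)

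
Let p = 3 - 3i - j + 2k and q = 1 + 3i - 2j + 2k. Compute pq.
6 + 8i + 5j + 17k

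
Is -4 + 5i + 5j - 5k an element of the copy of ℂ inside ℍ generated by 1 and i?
No. The quaternion -4 + 5i + 5j - 5k has j-coefficient y = 5 and k-coefficient z = -5, not both zero, so it does not lie in the complex subalgebra spanned by 1 and i.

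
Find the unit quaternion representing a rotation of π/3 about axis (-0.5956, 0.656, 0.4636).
0.866 - 0.2978i + 0.328j + 0.2318k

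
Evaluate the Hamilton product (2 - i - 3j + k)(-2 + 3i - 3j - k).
-9 + 14i + 2j + 8k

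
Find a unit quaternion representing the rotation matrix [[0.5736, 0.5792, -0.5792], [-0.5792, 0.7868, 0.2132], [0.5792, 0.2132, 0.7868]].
0.887 - 0.3265j - 0.3265k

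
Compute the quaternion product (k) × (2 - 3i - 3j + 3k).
-3 + 3i - 3j + 2k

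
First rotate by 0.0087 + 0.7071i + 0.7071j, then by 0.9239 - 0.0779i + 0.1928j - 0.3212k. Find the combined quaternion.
-0.0732 + 0.8797i + 0.4278j - 0.1942k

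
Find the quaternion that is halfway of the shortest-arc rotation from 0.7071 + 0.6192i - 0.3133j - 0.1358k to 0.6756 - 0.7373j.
0.748 + 0.335i - 0.5683j - 0.0735k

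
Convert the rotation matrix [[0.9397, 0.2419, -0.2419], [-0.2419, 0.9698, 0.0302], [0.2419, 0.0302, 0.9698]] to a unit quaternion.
0.9848 - 0.1228j - 0.1228k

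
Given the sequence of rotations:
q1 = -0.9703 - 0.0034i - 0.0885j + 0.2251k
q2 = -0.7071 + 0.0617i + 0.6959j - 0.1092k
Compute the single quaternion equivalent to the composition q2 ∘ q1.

q2 · q1 = 0.7725 + 0.0895i - 0.6262j - 0.0563k
0.7725 + 0.0895i - 0.6262j - 0.0563k


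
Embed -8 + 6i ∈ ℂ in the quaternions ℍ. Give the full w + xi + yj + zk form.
-8 + 6i + 0j + 0k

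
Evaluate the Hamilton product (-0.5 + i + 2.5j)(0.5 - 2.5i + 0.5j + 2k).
1 + 6.75i - j + 5.75k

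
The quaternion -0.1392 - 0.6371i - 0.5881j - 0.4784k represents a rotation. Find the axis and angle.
axis = (-0.6434, -0.5939, -0.4831), θ = 196°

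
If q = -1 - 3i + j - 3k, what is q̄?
-1 + 3i - j + 3k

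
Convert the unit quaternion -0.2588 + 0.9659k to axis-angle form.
axis = (0, 0, 1), θ = 7π/6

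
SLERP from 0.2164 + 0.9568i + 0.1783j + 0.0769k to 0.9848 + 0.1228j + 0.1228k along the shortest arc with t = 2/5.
0.6722 + 0.7039i + 0.1951j + 0.1205k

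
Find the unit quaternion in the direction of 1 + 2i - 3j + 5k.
0.1601 + 0.3203i - 0.4804j + 0.8006k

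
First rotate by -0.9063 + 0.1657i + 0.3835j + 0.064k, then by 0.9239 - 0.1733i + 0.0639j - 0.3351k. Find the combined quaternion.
-0.8117 + 0.4428i + 0.252j + 0.2858k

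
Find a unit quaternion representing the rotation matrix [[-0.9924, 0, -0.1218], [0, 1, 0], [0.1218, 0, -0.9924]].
-0.061 + 0.9981j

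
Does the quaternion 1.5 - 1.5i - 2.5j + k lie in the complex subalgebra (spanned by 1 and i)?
No. The quaternion 1.5 - 1.5i - 2.5j + k has j-coefficient y = -2.5 and k-coefficient z = 1, not both zero, so it does not lie in the complex subalgebra spanned by 1 and i.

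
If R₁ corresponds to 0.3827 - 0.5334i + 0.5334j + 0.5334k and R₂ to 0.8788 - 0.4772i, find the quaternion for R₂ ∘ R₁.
0.0818 - 0.6514i + 0.7233j + 0.2142k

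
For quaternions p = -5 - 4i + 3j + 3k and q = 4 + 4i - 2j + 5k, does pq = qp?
No: pq = -13 - 15i + 54j - 17k ≠ -13 - 57i - 10j - 9k = qp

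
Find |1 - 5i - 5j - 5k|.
√76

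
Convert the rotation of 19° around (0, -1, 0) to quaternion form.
0.9863 - 0.165j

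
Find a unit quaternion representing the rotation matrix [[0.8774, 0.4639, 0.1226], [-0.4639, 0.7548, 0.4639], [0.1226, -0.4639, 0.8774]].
0.9367 - 0.2476i - 0.2476k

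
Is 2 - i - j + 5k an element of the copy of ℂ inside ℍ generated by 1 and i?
No. The quaternion 2 - i - j + 5k has j-coefficient y = -1 and k-coefficient z = 5, not both zero, so it does not lie in the complex subalgebra spanned by 1 and i.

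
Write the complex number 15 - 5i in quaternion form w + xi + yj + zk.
15 - 5i + 0j + 0k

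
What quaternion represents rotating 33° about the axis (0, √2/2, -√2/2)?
0.9588 + 0.2008j - 0.2008k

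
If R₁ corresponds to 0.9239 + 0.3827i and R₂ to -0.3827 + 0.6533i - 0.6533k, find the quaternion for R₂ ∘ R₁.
-0.6036 + 0.4571i - 0.25j - 0.6036k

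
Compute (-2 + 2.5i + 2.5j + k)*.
-2 - 2.5i - 2.5j - k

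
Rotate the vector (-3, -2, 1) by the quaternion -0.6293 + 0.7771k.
(-1.333, 3.35, 1)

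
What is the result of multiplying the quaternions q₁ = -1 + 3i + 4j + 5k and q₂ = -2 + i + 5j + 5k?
-46 - 12i - 23j - 4k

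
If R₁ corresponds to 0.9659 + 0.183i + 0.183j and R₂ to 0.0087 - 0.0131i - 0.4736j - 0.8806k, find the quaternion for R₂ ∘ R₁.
0.0975 + 0.1501i - 0.617j - 0.7663k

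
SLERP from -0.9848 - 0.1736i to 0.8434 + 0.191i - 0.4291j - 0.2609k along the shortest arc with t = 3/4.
-0.903 - 0.1916i + 0.3285j + 0.1998k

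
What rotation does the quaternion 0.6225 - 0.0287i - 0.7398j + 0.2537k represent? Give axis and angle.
axis = (-0.0367, -0.9453, 0.3242), θ = 103°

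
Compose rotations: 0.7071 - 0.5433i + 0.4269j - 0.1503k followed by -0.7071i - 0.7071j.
-0.0823 - 0.3937i - 0.6063j - 0.686k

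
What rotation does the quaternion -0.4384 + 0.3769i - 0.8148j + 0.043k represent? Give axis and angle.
axis = (0.4193, -0.9066, 0.0478), θ = 232°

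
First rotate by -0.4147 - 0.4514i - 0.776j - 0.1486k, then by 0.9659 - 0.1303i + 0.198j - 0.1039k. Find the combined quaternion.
-0.3212 - 0.492i - 0.8041j + 0.09k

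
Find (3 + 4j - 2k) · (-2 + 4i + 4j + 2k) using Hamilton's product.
-18 + 28i - 4j - 6k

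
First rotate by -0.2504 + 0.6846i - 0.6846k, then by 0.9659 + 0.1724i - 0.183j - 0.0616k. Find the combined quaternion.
-0.4021 + 0.7434i + 0.1217j - 0.5205k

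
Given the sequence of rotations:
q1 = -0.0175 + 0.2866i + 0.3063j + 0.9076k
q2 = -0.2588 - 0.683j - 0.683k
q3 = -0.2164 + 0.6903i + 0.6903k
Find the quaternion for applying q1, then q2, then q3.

q2 · q1 = 0.8336 - 0.4849i - 0.2631j - 0.0272k
q3 · q2 · q1 = 0.1731 + 0.862i - 0.259j + 0.3997k
0.1731 + 0.862i - 0.259j + 0.3997k


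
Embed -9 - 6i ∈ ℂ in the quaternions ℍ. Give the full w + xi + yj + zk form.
-9 - 6i + 0j + 0k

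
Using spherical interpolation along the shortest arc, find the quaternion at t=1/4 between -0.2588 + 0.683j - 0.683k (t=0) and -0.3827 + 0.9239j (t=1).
-0.3073 + 0.7873j - 0.5345k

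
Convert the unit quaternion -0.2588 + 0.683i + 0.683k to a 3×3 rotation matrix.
[[0.067, 0.3535, 0.933], [-0.3535, -0.866, 0.3535], [0.933, -0.3535, 0.067]]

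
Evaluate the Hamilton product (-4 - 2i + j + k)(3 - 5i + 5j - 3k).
-24 + 6i - 28j + 10k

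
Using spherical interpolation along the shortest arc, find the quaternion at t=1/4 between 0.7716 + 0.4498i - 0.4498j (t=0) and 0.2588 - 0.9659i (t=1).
0.581 + 0.7147i - 0.3895j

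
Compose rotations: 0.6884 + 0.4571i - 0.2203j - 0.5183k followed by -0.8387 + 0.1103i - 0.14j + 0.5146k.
-0.3919 - 0.1215i + 0.3808j + 0.8286k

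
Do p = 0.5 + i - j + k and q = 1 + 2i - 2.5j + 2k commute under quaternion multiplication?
No: pq = -6 + 2.5i - 2.25j + 1.5k ≠ -6 + 1.5i - 2.25j + 2.5k = qp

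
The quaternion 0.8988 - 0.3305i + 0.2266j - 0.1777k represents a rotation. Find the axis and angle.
axis = (-0.754, 0.5169, -0.4054), θ = 52°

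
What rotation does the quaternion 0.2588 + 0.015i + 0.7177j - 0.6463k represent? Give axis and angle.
axis = (0.0155, 0.743, -0.6691), θ = 5π/6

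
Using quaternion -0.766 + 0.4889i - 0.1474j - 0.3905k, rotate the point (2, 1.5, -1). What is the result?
(0.346, 0.37, -2.645)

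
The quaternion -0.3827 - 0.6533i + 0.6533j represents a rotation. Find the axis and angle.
axis = (-√2/2, √2/2, 0), θ = 5π/4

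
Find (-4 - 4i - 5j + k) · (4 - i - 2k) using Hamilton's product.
-18 - 2i - 29j + 7k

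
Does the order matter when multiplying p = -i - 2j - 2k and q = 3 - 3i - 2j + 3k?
Yes: pq = -1 - 13i + 3j - 10k ≠ -1 + 7i - 15j - 2k = qp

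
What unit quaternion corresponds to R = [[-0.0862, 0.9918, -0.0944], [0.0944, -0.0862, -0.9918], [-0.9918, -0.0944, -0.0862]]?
-0.4305 - 0.5211i - 0.5211j + 0.5211k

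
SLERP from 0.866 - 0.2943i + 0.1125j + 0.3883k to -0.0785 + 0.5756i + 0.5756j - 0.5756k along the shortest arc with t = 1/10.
0.8267 - 0.3503i + 0.0333j + 0.439k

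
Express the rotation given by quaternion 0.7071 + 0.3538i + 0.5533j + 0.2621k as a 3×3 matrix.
[[0.2503, 0.0209, 0.9679], [0.7622, 0.6123, -0.2103], [-0.597, 0.7904, 0.1374]]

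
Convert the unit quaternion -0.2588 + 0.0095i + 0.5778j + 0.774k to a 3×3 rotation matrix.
[[-0.8659, 0.4116, -0.2844], [-0.3896, -0.1983, 0.8994], [0.3138, 0.8895, 0.3321]]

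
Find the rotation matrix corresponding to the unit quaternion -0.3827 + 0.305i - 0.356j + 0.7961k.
[[-0.521, 0.3922, 0.7581], [-0.8265, -0.4536, -0.3334], [0.2131, -0.8003, 0.5605]]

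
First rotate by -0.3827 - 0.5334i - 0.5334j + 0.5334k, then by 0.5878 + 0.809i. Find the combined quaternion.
0.2066 - 0.6231i - 0.7451j - 0.118k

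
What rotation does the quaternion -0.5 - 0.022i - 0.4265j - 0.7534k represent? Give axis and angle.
axis = (-0.0254, -0.4925, -0.87), θ = 4π/3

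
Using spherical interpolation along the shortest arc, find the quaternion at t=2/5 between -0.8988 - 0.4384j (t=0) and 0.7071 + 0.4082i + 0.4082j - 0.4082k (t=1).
-0.8608 - 0.1724i - 0.4466j + 0.1724k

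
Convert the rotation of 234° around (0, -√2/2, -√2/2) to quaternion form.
-0.454 - 0.63j - 0.63k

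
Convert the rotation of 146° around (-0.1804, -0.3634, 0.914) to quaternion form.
0.2924 - 0.1725i - 0.3475j + 0.8741k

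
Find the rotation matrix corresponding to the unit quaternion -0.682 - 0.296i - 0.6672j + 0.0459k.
[[0.1055, 0.4576, 0.8829], [0.3324, 0.8206, -0.465], [-0.9372, 0.3425, -0.0655]]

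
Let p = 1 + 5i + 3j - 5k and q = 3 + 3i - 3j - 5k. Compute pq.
-28 - 12i + 16j - 44k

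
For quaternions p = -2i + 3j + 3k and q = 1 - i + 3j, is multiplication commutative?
No: pq = -11 - 11i ≠ -11 + 7i + 6j + 6k = qp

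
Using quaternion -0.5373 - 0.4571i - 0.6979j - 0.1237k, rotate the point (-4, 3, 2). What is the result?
(3.26, -2.066, 3.755)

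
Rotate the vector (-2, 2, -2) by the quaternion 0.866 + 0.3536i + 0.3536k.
(-3.225, 1, -0.775)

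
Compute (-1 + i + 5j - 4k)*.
-1 - i - 5j + 4k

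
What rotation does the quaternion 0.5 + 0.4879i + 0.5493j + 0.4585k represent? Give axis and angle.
axis = (0.5634, 0.6343, 0.5294), θ = 2π/3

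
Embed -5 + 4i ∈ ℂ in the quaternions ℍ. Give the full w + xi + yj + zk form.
-5 + 4i + 0j + 0k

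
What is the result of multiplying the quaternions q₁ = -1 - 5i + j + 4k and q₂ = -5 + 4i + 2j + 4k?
7 + 17i + 29j - 38k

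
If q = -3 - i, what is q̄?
-3 + i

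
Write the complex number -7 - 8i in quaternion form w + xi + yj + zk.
-7 - 8i + 0j + 0k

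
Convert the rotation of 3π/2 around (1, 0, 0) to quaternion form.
-0.7071 + 0.7071i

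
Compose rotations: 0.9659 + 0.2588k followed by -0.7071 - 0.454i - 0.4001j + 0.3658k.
-0.7777 - 0.5421i - 0.269j + 0.1703k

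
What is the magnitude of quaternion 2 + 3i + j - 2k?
√18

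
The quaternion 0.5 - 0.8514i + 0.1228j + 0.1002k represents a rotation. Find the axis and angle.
axis = (-0.9831, 0.1418, 0.1157), θ = 2π/3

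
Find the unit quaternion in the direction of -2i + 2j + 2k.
-0.5774i + 0.5774j + 0.5774k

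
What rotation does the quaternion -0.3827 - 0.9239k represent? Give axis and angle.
axis = (0, 0, -1), θ = 5π/4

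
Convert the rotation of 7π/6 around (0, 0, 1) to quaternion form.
-0.2588 + 0.9659k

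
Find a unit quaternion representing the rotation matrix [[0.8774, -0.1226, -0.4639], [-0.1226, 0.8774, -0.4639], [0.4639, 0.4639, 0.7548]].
0.9367 + 0.2476i - 0.2476j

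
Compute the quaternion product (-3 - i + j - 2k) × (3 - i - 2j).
-8 - 4i + 11j - 3k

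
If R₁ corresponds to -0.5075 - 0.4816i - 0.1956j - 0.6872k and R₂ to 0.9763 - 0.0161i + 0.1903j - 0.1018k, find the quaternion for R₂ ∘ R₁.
-0.536 - 0.6127i - 0.2496j - 0.5245k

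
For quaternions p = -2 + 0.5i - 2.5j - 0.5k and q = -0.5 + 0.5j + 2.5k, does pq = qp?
No: pq = 3.5 - 6.25i - j - 4.5k ≠ 3.5 + 5.75i + 1.5j - 5k = qp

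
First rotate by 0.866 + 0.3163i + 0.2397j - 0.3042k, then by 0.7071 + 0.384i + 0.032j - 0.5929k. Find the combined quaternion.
0.3029 + 0.6886i + 0.1265j - 0.6466k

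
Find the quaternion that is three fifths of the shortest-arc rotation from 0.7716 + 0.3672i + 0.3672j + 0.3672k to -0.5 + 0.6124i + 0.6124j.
0.0446 + 0.6908i + 0.6908j + 0.2086k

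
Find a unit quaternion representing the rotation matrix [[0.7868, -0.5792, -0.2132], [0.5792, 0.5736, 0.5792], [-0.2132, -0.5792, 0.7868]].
0.887 - 0.3265i + 0.3265k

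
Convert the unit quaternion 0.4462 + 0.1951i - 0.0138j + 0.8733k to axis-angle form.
axis = (0.218, -0.0154, 0.9758), θ = 127°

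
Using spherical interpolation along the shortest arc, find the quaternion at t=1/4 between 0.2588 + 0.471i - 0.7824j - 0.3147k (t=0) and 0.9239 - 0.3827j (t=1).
0.4815 + 0.3817i - 0.7466j - 0.255k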